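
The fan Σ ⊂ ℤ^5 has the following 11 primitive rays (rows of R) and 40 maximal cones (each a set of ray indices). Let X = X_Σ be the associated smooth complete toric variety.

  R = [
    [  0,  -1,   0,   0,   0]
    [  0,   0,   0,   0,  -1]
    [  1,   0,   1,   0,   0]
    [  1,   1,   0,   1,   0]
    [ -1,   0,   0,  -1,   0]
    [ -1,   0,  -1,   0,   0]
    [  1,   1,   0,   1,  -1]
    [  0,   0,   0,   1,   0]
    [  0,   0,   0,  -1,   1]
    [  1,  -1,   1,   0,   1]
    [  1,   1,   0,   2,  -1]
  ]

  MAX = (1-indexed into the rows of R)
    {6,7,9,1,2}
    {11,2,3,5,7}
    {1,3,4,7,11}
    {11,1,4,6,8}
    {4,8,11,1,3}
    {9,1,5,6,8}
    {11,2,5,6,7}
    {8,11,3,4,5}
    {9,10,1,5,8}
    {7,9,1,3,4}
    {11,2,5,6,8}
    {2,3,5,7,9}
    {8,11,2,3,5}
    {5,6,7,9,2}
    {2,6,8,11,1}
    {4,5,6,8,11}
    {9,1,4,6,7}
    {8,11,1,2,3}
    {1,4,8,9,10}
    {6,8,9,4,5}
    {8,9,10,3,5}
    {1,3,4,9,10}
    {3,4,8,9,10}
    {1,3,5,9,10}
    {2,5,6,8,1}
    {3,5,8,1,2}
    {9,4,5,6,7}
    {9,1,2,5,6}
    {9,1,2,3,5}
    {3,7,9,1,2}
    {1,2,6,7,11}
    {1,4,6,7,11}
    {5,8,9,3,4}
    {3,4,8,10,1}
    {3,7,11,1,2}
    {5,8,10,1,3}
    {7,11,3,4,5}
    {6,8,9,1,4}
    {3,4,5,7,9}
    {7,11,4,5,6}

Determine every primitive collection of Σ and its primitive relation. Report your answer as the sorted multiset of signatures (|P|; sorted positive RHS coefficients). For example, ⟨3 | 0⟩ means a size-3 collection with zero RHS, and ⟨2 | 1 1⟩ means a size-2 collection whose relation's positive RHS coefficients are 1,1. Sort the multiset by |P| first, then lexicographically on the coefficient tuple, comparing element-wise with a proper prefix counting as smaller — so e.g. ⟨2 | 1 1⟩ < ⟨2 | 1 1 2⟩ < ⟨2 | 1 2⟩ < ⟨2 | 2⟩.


14 minimal non-faces of Δ(Σ) (on 11 rays):

  P = {3,6}:  v_{3} + v_{6} = 0 — sig = ⟨2 | 0⟩
  P = {2,4}:  v_{2} + v_{4} = v_{7} — sig = ⟨2 | 1⟩
  P = {7,8}:  v_{7} + v_{8} = v_{11} — sig = ⟨2 | 1⟩
  P = {9,11}:  v_{9} + v_{11} = v_{4} — sig = ⟨2 | 1⟩
  P = {2,10}:  v_{2} + v_{10} = v_{1} + v_{3} — sig = ⟨2 | 1 1⟩
  P = {6,10}:  v_{6} + v_{10} = v_{1} + v_{8} + v_{9} — sig = ⟨2 | 1 1 1⟩
  P = {7,10}:  v_{7} + v_{10} = v_{1} + v_{3} + v_{4} — sig = ⟨2 | 1 1 1⟩
  P = {10,11}:  v_{10} + v_{11} = v_{1} + v_{3} + v_{4} + v_{8} — sig = ⟨2 | 1 1 1 1⟩
  P = {1,4,5}:  v_{1} + v_{4} + v_{5} = 0 — sig = ⟨3 | 0⟩
  P = {2,8,9}:  v_{2} + v_{8} + v_{9} = 0 — sig = ⟨3 | 0⟩
  P = {1,5,7}:  v_{1} + v_{5} + v_{7} = v_{2} — sig = ⟨3 | 1⟩
  P = {1,5,11}:  v_{1} + v_{5} + v_{11} = v_{2} + v_{8} — sig = ⟨3 | 1 1⟩
  P = {4,5,10}:  v_{4} + v_{5} + v_{10} = v_{3} + v_{8} + v_{9} — sig = ⟨3 | 1 1 1⟩
  P = {1,3,8,9}:  v_{1} + v_{3} + v_{8} + v_{9} = v_{10} — sig = ⟨4 | 1⟩

Signatures (|P|; sorted positive RHS coefficients), sorted:
    |P|=2: 8 collections, coeffs (), (1), (1), (1), (1,1), (1,1,1), (1,1,1), (1,1,1,1)
    |P|=3: 5 collections, coeffs (), (), (1), (1,1), (1,1,1)
    |P|=4: 1 collection, coeffs (1)


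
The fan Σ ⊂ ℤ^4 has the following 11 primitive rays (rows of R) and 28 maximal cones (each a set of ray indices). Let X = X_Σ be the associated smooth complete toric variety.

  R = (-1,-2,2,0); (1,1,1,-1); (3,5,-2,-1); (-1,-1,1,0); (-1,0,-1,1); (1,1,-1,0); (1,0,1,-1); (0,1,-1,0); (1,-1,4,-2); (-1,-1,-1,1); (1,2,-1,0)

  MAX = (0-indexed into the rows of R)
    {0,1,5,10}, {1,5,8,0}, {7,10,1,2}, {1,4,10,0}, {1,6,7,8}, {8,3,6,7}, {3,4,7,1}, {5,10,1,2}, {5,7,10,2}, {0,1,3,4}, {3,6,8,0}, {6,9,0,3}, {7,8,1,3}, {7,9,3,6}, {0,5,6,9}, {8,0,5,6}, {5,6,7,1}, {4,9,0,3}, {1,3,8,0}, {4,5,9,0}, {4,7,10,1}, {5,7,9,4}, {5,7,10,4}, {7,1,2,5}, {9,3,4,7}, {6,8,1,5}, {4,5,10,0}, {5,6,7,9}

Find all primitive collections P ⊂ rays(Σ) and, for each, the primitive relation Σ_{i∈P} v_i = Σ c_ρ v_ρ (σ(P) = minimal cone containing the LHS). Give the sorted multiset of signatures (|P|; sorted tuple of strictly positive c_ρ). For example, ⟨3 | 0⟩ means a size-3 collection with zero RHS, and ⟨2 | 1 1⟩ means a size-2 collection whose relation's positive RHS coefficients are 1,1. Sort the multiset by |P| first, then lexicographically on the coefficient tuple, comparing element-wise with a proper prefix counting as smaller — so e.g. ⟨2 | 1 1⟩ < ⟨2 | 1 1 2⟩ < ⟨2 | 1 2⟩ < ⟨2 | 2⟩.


The 21 primitive collections of Σ (r=11, n=4):

  • {1,9}:  v_{1} + v_{9} = 0 ; sig = ⟨2 | 0⟩
  • {3,5}:  v_{3} + v_{5} = 0 ; sig = ⟨2 | 0⟩
  • {4,6}:  v_{4} + v_{6} = 0 ; sig = ⟨2 | 0⟩
  • {0,7}:  v_{0} + v_{7} = v_{3} ; sig = ⟨2 | 1⟩
  • {0,2}:  v_{0} + v_{2} = v_{1} + v_{10} ; sig = ⟨2 | 1 1⟩
  • {3,10}:  v_{3} + v_{10} = v_{1} + v_{4} ; sig = ⟨2 | 1 1⟩
  • {4,8}:  v_{4} + v_{8} = v_{0} + v_{1} ; sig = ⟨2 | 1 1⟩
  • {6,10}:  v_{6} + v_{10} = v_{1} + v_{5} ; sig = ⟨2 | 1 1⟩
  • {8,9}:  v_{8} + v_{9} = v_{0} + v_{6} ; sig = ⟨2 | 1 1⟩
  • {9,10}:  v_{9} + v_{10} = v_{4} + v_{5} ; sig = ⟨2 | 1 1⟩
  • {2,3}:  v_{2} + v_{3} = v_{1} + v_{7} + v_{10} ; sig = ⟨2 | 1 1 1⟩
  • {2,9}:  v_{2} + v_{9} = v_{5} + v_{7} + v_{10} ; sig = ⟨2 | 1 1 1⟩
  • {8,10}:  v_{8} + v_{10} = v_{0} + 2·v_{1} + v_{5} ; sig = ⟨2 | 1 1 2⟩
  • {2,4}:  v_{2} + v_{4} = v_{7} + 2·v_{10} ; sig = ⟨2 | 1 2⟩
  • {2,6}:  v_{2} + v_{6} = 2·v_{1} + 2·v_{5} + v_{7} ; sig = ⟨2 | 1 2 2⟩
  • {2,8}:  v_{2} + v_{8} = 3·v_{1} + v_{5} ; sig = ⟨2 | 1 3⟩
  • {0,1,6}:  v_{0} + v_{1} + v_{6} = v_{8} ; sig = ⟨3 | 1⟩
  • {1,4,5}:  v_{1} + v_{4} + v_{5} = v_{10} ; sig = ⟨3 | 1⟩
  • {1,3,6}:  v_{1} + v_{3} + v_{6} = v_{7} + v_{8} ; sig = ⟨3 | 1 1⟩
  • {5,7,8}:  v_{5} + v_{7} + v_{8} = v_{1} + v_{6} ; sig = ⟨3 | 1 1⟩
  • {1,5,7,10}:  v_{1} + v_{5} + v_{7} + v_{10} = v_{2} ; sig = ⟨4 | 1⟩

Sorted signature multiset PRS(X):
{ ⟨2 | 0⟩ ×3,  ⟨2 | 1⟩,  ⟨2 | 1 1⟩ ×6,  ⟨2 | 1 1 1⟩ ×2,  ⟨2 | 1 1 2⟩,  ⟨2 | 1 2⟩,  ⟨2 | 1 2 2⟩,  ⟨2 | 1 3⟩,  ⟨3 | 1⟩ ×2,  ⟨3 | 1 1⟩ ×2,  ⟨4 | 1⟩ }


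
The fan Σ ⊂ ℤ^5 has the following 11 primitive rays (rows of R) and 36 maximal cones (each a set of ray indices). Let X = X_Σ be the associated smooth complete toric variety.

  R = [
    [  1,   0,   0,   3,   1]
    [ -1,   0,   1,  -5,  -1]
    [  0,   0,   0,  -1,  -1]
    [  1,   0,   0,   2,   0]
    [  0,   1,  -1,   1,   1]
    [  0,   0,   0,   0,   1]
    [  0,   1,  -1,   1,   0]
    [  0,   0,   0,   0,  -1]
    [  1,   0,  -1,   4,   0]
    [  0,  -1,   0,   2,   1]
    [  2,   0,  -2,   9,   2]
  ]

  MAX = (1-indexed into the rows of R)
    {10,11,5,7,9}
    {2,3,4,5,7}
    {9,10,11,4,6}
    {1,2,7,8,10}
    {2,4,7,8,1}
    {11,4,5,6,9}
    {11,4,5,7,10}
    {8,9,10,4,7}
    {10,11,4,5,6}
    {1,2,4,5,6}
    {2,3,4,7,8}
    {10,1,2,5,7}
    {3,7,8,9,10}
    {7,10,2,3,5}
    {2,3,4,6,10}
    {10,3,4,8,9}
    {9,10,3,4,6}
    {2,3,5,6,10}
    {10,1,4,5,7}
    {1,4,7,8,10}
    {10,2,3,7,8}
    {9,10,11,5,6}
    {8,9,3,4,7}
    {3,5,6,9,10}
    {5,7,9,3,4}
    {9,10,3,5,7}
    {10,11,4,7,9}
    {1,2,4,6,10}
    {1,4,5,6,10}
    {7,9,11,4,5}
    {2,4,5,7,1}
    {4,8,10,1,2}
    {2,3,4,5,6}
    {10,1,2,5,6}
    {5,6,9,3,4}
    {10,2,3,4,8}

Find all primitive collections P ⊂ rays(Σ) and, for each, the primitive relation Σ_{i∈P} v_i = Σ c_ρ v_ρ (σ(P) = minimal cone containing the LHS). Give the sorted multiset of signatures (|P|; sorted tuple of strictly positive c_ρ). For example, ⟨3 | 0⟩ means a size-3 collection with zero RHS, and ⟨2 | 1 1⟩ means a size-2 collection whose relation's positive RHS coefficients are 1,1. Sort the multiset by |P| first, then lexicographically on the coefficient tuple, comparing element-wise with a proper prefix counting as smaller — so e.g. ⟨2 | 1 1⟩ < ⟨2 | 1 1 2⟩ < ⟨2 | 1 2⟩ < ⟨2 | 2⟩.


|primitive collections| = 15. Relations:

  P = {6,8}:  v_{6} + v_{8} = 0  so sig = ⟨2 | 0⟩
  P = {1,3}:  v_{1} + v_{3} = v_{4}  so sig = ⟨2 | 1⟩
  P = {2,9}:  v_{2} + v_{9} = v_{3}  so sig = ⟨2 | 1⟩
  P = {5,8}:  v_{5} + v_{8} = v_{7}  so sig = ⟨2 | 1⟩
  P = {6,7}:  v_{6} + v_{7} = v_{5}  so sig = ⟨2 | 1⟩
  P = {2,11}:  v_{2} + v_{11} = v_{6} + v_{9}  so sig = ⟨2 | 1 1⟩
  P = {8,11}:  v_{8} + v_{11} = v_{4} + v_{7} + v_{9} + v_{10}  so sig = ⟨2 | 1 1 1 1⟩
  P = {1,9}:  v_{1} + v_{9} = 2·v_{4} + v_{7} + v_{10}  so sig = ⟨2 | 1 1 2⟩
  P = {1,11}:  v_{1} + v_{11} = 3·v_{4} + v_{5} + v_{7} + 2·v_{10}  so sig = ⟨2 | 1 1 2 3⟩
  P = {3,11}:  v_{3} + v_{11} = v_{6} + 2·v_{9}  so sig = ⟨2 | 1 2⟩
  P = {2,4,7,10}:  v_{2} + v_{4} + v_{7} + v_{10} = 0  so sig = ⟨4 | 0⟩
  P = {2,4,5,10}:  v_{2} + v_{4} + v_{5} + v_{10} = v_{6}  so sig = ⟨4 | 1⟩
  P = {3,4,7,10}:  v_{3} + v_{4} + v_{7} + v_{10} = v_{9}  so sig = ⟨4 | 1⟩
  P = {4,5,9,10}:  v_{4} + v_{5} + v_{9} + v_{10} = v_{11}  so sig = ⟨4 | 1⟩
  P = {3,4,5,10}:  v_{3} + v_{4} + v_{5} + v_{10} = v_{6} + v_{9}  so sig = ⟨4 | 1 1⟩

Signatures (|P|; sorted positive RHS coefficients), sorted:
{ ⟨2 | 0⟩,  ⟨2 | 1⟩ ×4,  ⟨2 | 1 1⟩,  ⟨2 | 1 1 1 1⟩,  ⟨2 | 1 1 2⟩,  ⟨2 | 1 1 2 3⟩,  ⟨2 | 1 2⟩,  ⟨4 | 0⟩,  ⟨4 | 1⟩ ×3,  ⟨4 | 1 1⟩ }


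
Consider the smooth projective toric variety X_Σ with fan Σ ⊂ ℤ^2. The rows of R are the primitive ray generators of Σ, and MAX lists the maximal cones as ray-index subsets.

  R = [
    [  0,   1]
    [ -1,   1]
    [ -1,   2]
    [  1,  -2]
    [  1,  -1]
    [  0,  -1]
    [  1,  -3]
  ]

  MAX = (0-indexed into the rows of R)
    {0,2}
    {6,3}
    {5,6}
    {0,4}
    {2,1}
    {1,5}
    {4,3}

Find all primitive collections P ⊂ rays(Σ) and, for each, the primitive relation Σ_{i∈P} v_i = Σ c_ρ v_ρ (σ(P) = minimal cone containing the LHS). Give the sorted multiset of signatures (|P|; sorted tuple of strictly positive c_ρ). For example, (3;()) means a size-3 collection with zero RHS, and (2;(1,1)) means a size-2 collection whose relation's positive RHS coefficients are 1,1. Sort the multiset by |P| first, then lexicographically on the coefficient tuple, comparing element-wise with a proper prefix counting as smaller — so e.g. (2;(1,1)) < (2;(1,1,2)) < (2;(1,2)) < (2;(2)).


14 collections generate NE(X_Σ); each relation:

  • {0,5}:  v_{0} + v_{5} = 0  ⇒ sig = (2;())
  • {1,4}:  v_{1} + v_{4} = 0  ⇒ sig = (2;())
  • {2,3}:  v_{2} + v_{3} = 0  ⇒ sig = (2;())
  • {0,1}:  v_{0} + v_{1} = v_{2}  ⇒ sig = (2;(1))
  • {0,3}:  v_{0} + v_{3} = v_{4}  ⇒ sig = (2;(1))
  • {0,6}:  v_{0} + v_{6} = v_{3}  ⇒ sig = (2;(1))
  • {1,3}:  v_{1} + v_{3} = v_{5}  ⇒ sig = (2;(1))
  • {2,4}:  v_{2} + v_{4} = v_{0}  ⇒ sig = (2;(1))
  • {2,5}:  v_{2} + v_{5} = v_{1}  ⇒ sig = (2;(1))
  • {2,6}:  v_{2} + v_{6} = v_{5}  ⇒ sig = (2;(1))
  • {3,5}:  v_{3} + v_{5} = v_{6}  ⇒ sig = (2;(1))
  • {4,5}:  v_{4} + v_{5} = v_{3}  ⇒ sig = (2;(1))
  • {1,6}:  v_{1} + v_{6} = 2·v_{5}  ⇒ sig = (2;(2))
  • {4,6}:  v_{4} + v_{6} = 2·v_{3}  ⇒ sig = (2;(2))

Sorted signature multiset PRS(X):
[(2;()), (2;()), (2;()), (2;(1)), (2;(1)), (2;(1)), (2;(1)), (2;(1)), (2;(1)), (2;(1)), (2;(1)), (2;(1)), (2;(2)), (2;(2))]


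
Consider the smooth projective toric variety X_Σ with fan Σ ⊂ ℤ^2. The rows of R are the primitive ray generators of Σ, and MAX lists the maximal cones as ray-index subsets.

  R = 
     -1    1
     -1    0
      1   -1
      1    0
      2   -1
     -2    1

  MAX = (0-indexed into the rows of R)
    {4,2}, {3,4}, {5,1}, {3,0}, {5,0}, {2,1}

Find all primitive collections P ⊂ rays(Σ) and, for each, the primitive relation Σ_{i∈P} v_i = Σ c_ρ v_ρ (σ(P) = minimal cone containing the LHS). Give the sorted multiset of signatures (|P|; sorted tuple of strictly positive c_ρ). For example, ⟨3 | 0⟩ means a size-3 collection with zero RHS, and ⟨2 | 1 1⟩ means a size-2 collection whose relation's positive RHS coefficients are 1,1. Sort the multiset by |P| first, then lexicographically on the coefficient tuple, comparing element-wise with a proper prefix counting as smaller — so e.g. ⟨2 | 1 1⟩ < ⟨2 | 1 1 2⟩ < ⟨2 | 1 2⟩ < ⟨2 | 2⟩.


Primitive collections (9):

  • {0,2}:  v_{0} + v_{2} = 0  ⟹  sig = ⟨2 | 0⟩
  • {1,3}:  v_{1} + v_{3} = 0  ⟹  sig = ⟨2 | 0⟩
  • {4,5}:  v_{4} + v_{5} = 0  ⟹  sig = ⟨2 | 0⟩
  • {0,1}:  v_{0} + v_{1} = v_{5}  ⟹  sig = ⟨2 | 1⟩
  • {0,4}:  v_{0} + v_{4} = v_{3}  ⟹  sig = ⟨2 | 1⟩
  • {1,4}:  v_{1} + v_{4} = v_{2}  ⟹  sig = ⟨2 | 1⟩
  • {2,3}:  v_{2} + v_{3} = v_{4}  ⟹  sig = ⟨2 | 1⟩
  • {2,5}:  v_{2} + v_{5} = v_{1}  ⟹  sig = ⟨2 | 1⟩
  • {3,5}:  v_{3} + v_{5} = v_{0}  ⟹  sig = ⟨2 | 1⟩

Sorted signature multiset PRS(X):
{ ⟨2 | 0⟩ ×3,  ⟨2 | 1⟩ ×6 }


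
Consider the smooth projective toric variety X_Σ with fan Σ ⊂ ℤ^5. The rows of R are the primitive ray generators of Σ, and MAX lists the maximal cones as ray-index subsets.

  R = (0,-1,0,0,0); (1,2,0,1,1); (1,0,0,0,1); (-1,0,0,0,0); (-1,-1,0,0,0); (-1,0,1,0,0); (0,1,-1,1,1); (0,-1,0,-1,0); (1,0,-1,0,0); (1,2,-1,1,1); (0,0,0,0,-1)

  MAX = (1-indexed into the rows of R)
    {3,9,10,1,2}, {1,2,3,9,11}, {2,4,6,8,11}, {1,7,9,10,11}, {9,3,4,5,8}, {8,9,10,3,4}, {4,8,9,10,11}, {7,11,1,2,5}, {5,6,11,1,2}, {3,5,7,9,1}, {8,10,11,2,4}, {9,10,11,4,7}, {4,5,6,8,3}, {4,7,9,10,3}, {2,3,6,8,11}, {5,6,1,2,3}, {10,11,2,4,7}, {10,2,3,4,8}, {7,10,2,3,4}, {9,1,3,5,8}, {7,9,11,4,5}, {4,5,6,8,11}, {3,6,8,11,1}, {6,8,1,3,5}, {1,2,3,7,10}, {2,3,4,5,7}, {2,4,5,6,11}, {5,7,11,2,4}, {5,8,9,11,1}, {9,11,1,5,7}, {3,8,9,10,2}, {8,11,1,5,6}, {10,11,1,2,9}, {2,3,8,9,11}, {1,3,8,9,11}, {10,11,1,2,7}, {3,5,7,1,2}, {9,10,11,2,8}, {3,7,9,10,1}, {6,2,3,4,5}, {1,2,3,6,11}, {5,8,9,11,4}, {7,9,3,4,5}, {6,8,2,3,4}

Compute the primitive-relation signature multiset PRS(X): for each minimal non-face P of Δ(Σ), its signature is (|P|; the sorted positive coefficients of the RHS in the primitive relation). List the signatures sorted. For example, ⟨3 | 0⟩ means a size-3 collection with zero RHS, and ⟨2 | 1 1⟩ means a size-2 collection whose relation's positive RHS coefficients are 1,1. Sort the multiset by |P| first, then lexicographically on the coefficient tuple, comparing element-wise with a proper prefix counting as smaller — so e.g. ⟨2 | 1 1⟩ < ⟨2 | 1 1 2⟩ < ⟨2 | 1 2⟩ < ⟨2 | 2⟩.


Minimal non-faces — 16 found among 11 rays, 44 max cones:

  P={6,9}:  v_{6} + v_{9} = 0  so sig = ⟨2 | 0⟩
  P={1,4}:  v_{1} + v_{4} = v_{5}  so sig = ⟨2 | 1⟩
  P={5,10}:  v_{5} + v_{10} = v_{7}  so sig = ⟨2 | 1⟩
  P={6,10}:  v_{6} + v_{10} = v_{2} + v_{4}  so sig = ⟨2 | 1 1⟩
  P={6,7}:  v_{6} + v_{7} = v_{2} + v_{4} + v_{5}  so sig = ⟨2 | 1 1 1⟩
  P={7,8}:  v_{7} + v_{8} = v_{3} + 2·v_{4} + v_{9}  so sig = ⟨2 | 1 1 2⟩
  P={3,4,11}:  v_{3} + v_{4} + v_{11} = 0  so sig = ⟨3 | 0⟩
  P={1,2,8}:  v_{1} + v_{2} + v_{8} = v_{3}  so sig = ⟨3 | 1⟩
  P={2,4,9}:  v_{2} + v_{4} + v_{9} = v_{10}  so sig = ⟨3 | 1⟩
  P={3,5,11}:  v_{3} + v_{5} + v_{11} = v_{1}  so sig = ⟨3 | 1⟩
  P={2,5,8}:  v_{2} + v_{5} + v_{8} = v_{3} + v_{4}  so sig = ⟨3 | 1 1⟩
  P={2,5,9}:  v_{2} + v_{5} + v_{9} = v_{1} + v_{10}  so sig = ⟨3 | 1 1⟩
  P={3,7,11}:  v_{3} + v_{7} + v_{11} = v_{1} + v_{10}  so sig = ⟨3 | 1 1⟩
  P={3,10,11}:  v_{3} + v_{10} + v_{11} = v_{2} + v_{9}  so sig = ⟨3 | 1 1⟩
  P={1,8,10}:  v_{1} + v_{8} + v_{10} = v_{3} + v_{4} + v_{9}  so sig = ⟨3 | 1 1 1⟩
  P={2,7,9}:  v_{2} + v_{7} + v_{9} = v_{1} + 2·v_{10}  so sig = ⟨3 | 1 2⟩

Signatures (|P|; sorted positive RHS coefficients), sorted:
    ⟨2 | 0⟩
    ⟨2 | 1⟩
    ⟨2 | 1⟩
    ⟨2 | 1 1⟩
    ⟨2 | 1 1 1⟩
    ⟨2 | 1 1 2⟩
    ⟨3 | 0⟩
    ⟨3 | 1⟩
    ⟨3 | 1⟩
    ⟨3 | 1⟩
    ⟨3 | 1 1⟩
    ⟨3 | 1 1⟩
    ⟨3 | 1 1⟩
    ⟨3 | 1 1⟩
    ⟨3 | 1 1 1⟩
    ⟨3 | 1 2⟩


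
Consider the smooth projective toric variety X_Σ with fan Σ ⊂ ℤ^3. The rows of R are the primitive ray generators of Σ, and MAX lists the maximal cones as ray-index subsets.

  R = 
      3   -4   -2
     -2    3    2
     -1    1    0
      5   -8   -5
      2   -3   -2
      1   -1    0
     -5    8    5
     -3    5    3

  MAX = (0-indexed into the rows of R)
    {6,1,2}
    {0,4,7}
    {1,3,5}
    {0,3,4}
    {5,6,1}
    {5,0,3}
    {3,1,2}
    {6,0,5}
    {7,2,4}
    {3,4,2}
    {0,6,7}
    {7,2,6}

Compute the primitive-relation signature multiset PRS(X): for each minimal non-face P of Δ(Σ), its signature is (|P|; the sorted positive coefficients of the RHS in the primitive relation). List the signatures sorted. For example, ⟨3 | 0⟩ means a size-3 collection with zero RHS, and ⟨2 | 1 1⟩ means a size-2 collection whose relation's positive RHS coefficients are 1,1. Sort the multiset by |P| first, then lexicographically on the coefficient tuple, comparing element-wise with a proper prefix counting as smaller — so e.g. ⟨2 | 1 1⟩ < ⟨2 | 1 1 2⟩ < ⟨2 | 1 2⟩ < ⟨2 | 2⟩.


|primitive collections| = 10. Relations:

  • {1,4}:  v_{1} + v_{4} = 0 — sig = ⟨2 | 0⟩
  • {2,5}:  v_{2} + v_{5} = 0 — sig = ⟨2 | 0⟩
  • {3,6}:  v_{3} + v_{6} = 0 — sig = ⟨2 | 0⟩
  • {0,1}:  v_{0} + v_{1} = v_{5} — sig = ⟨2 | 1⟩
  • {0,2}:  v_{0} + v_{2} = v_{4} — sig = ⟨2 | 1⟩
  • {1,7}:  v_{1} + v_{7} = v_{6} — sig = ⟨2 | 1⟩
  • {3,7}:  v_{3} + v_{7} = v_{4} — sig = ⟨2 | 1⟩
  • {4,5}:  v_{4} + v_{5} = v_{0} — sig = ⟨2 | 1⟩
  • {4,6}:  v_{4} + v_{6} = v_{7} — sig = ⟨2 | 1⟩
  • {5,7}:  v_{5} + v_{7} = v_{0} + v_{6} — sig = ⟨2 | 1 1⟩

Signatures (|P|; sorted positive RHS coefficients), sorted:
[⟨2 | 0⟩, ⟨2 | 0⟩, ⟨2 | 0⟩, ⟨2 | 1⟩, ⟨2 | 1⟩, ⟨2 | 1⟩, ⟨2 | 1⟩, ⟨2 | 1⟩, ⟨2 | 1⟩, ⟨2 | 1 1⟩]


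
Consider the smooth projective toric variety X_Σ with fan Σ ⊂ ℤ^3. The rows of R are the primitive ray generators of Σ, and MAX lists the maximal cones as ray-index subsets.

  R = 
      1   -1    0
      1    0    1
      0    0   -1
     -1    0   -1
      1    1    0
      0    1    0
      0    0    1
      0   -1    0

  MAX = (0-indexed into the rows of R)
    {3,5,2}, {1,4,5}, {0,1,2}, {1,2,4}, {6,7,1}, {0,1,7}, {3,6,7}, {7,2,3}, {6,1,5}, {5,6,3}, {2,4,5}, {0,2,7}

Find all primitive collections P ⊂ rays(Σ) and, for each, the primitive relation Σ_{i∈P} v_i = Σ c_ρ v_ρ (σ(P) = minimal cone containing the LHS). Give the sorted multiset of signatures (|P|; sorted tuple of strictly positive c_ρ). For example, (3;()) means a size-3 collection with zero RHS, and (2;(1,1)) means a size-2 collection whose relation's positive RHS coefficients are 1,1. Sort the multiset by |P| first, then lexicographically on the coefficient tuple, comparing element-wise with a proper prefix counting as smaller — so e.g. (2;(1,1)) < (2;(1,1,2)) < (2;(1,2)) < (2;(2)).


Primitive collections (12):

  P = {1,3}:  v_{1} + v_{3} = 0  ⟹  sig = (2;())
  P = {2,6}:  v_{2} + v_{6} = 0  ⟹  sig = (2;())
  P = {5,7}:  v_{5} + v_{7} = 0  ⟹  sig = (2;())
  P = {0,3}:  v_{0} + v_{3} = v_{2} + v_{7}  ⟹  sig = (2;(1,1))
  P = {0,5}:  v_{0} + v_{5} = v_{1} + v_{2}  ⟹  sig = (2;(1,1))
  P = {0,6}:  v_{0} + v_{6} = v_{1} + v_{7}  ⟹  sig = (2;(1,1))
  P = {3,4}:  v_{3} + v_{4} = v_{2} + v_{5}  ⟹  sig = (2;(1,1))
  P = {4,6}:  v_{4} + v_{6} = v_{1} + v_{5}  ⟹  sig = (2;(1,1))
  P = {4,7}:  v_{4} + v_{7} = v_{1} + v_{2}  ⟹  sig = (2;(1,1))
  P = {0,4}:  v_{0} + v_{4} = 2·v_{1} + 2·v_{2}  ⟹  sig = (2;(2,2))
  P = {1,2,5}:  v_{1} + v_{2} + v_{5} = v_{4}  ⟹  sig = (3;(1))
  P = {1,2,7}:  v_{1} + v_{2} + v_{7} = v_{0}  ⟹  sig = (3;(1))

so the primitive-relation signature multiset is
    |P|=2: 10 collections, coeffs (), (), (), (1,1), (1,1), (1,1), (1,1), (1,1), (1,1), (2,2)
    |P|=3: 2 collections, coeffs (1), (1)


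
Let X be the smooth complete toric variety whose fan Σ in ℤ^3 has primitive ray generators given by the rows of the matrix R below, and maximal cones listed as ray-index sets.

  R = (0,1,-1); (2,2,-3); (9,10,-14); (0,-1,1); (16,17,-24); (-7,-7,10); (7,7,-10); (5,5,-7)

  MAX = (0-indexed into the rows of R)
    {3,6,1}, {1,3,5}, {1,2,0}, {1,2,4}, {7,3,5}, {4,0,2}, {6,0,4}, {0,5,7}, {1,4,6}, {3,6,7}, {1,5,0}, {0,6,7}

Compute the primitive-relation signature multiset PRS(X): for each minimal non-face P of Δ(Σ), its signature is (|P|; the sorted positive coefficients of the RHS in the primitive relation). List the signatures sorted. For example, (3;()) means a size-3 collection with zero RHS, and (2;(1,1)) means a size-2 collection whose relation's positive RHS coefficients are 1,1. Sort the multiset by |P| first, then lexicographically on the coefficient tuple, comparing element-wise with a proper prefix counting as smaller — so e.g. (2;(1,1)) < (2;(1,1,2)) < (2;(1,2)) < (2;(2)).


12 minimal non-faces of Δ(Σ) (on 8 rays):

  {0,3}:  v_{0} + v_{3} = 0 ; sig = (2;())
  {5,6}:  v_{5} + v_{6} = 0 ; sig = (2;())
  {1,7}:  v_{1} + v_{7} = v_{6} ; sig = (2;(1))
  {2,6}:  v_{2} + v_{6} = v_{4} ; sig = (2;(1))
  {4,5}:  v_{4} + v_{5} = v_{2} ; sig = (2;(1))
  {2,3}:  v_{2} + v_{3} = v_{1} + v_{6} ; sig = (2;(1,1))
  {2,5}:  v_{2} + v_{5} = v_{0} + v_{1} ; sig = (2;(1,1))
  {2,7}:  v_{2} + v_{7} = v_{0} + 2·v_{6} ; sig = (2;(1,2))
  {3,4}:  v_{3} + v_{4} = v_{1} + 2·v_{6} ; sig = (2;(1,2))
  {4,7}:  v_{4} + v_{7} = v_{0} + 3·v_{6} ; sig = (2;(1,3))
  {0,1,6}:  v_{0} + v_{1} + v_{6} = v_{2} ; sig = (3;(1))
  {0,1,4}:  v_{0} + v_{1} + v_{4} = 2·v_{2} ; sig = (3;(2))

so the primitive-relation signature multiset is
    (2;())
    (2;())
    (2;(1))
    (2;(1))
    (2;(1))
    (2;(1,1))
    (2;(1,1))
    (2;(1,2))
    (2;(1,2))
    (2;(1,3))
    (3;(1))
    (3;(2))


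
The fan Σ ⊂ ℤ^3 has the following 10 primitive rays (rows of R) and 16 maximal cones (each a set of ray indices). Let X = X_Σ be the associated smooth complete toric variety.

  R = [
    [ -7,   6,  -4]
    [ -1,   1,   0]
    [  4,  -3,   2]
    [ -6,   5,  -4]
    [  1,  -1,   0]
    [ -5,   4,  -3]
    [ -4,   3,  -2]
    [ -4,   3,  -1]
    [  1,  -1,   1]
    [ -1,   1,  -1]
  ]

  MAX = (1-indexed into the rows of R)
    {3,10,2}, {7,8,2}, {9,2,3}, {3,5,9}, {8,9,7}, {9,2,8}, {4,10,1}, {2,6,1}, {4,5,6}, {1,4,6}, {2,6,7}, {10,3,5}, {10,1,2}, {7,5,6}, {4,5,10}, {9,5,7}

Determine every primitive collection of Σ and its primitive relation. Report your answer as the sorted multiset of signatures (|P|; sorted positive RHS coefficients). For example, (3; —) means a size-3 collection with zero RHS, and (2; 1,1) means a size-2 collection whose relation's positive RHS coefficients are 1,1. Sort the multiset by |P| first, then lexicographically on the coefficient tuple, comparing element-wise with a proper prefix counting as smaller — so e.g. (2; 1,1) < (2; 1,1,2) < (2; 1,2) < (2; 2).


Δ(Σ) — 10 vertices, 22 min non-faces:

  P = {2,5}:  v_{2} + v_{5} = 0 — sig = (2; —)
  P = {3,7}:  v_{3} + v_{7} = 0 — sig = (2; —)
  P = {9,10}:  v_{9} + v_{10} = 0 — sig = (2; —)
  P = {1,5}:  v_{1} + v_{5} = v_{4} — sig = (2; 1)
  P = {2,4}:  v_{2} + v_{4} = v_{1} — sig = (2; 1)
  P = {3,6}:  v_{3} + v_{6} = v_{10} — sig = (2; 1)
  P = {4,9}:  v_{4} + v_{9} = v_{6} — sig = (2; 1)
  P = {6,9}:  v_{6} + v_{9} = v_{7} — sig = (2; 1)
  P = {6,10}:  v_{6} + v_{10} = v_{4} — sig = (2; 1)
  P = {7,10}:  v_{7} + v_{10} = v_{6} — sig = (2; 1)
  P = {1,9}:  v_{1} + v_{9} = v_{2} + v_{6} — sig = (2; 1,1)
  P = {3,8}:  v_{3} + v_{8} = v_{2} + v_{9} — sig = (2; 1,1)
  P = {5,8}:  v_{5} + v_{8} = v_{7} + v_{9} — sig = (2; 1,1)
  P = {8,10}:  v_{8} + v_{10} = v_{2} + v_{7} — sig = (2; 1,1)
  P = {4,8}:  v_{4} + v_{8} = v_{2} + v_{6} + v_{7} — sig = (2; 1,1,1)
  P = {1,8}:  v_{1} + v_{8} = 2·v_{2} + v_{6} + v_{7} — sig = (2; 1,1,2)
  P = {1,3}:  v_{1} + v_{3} = v_{2} + 2·v_{10} — sig = (2; 1,2)
  P = {1,7}:  v_{1} + v_{7} = v_{2} + 2·v_{6} — sig = (2; 1,2)
  P = {6,8}:  v_{6} + v_{8} = v_{2} + 2·v_{7} — sig = (2; 1,2)
  P = {3,4}:  v_{3} + v_{4} = 2·v_{10} — sig = (2; 2)
  P = {4,7}:  v_{4} + v_{7} = 2·v_{6} — sig = (2; 2)
  P = {2,7,9}:  v_{2} + v_{7} + v_{9} = v_{8} — sig = (3; 1)

so the primitive-relation signature multiset is
    |P|=2: 21 collections, coeffs (), (), (), (1), (1), (1), (1), (1), (1), (1), (1,1), (1,1), (1,1), (1,1), (1,1,1), (1,1,2), (1,2), (1,2), (1,2), (2), (2)
    |P|=3: 1 collection, coeffs (1)


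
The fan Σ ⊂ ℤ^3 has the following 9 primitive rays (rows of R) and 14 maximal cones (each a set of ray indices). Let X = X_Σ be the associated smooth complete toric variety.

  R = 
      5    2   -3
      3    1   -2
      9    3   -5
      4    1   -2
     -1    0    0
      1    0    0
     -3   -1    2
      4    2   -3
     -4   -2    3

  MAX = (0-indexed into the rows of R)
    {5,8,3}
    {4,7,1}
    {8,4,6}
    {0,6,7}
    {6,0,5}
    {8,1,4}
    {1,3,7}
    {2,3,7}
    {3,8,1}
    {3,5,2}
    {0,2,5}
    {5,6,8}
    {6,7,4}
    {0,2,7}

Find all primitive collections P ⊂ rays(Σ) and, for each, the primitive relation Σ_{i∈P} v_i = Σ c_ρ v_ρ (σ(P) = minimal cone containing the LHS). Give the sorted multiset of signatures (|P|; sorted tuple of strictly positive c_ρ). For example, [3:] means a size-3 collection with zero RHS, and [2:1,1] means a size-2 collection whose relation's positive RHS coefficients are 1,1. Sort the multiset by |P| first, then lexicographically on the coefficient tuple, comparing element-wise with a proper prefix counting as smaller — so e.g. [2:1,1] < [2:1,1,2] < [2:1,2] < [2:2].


Σ has 15 primitive collections:

  • {1,6}:  v_{1} + v_{6} = 0  so sig = [2:]
  • {4,5}:  v_{4} + v_{5} = 0  so sig = [2:]
  • {7,8}:  v_{7} + v_{8} = 0  so sig = [2:]
  • {0,3}:  v_{0} + v_{3} = v_{2}  so sig = [2:1]
  • {0,4}:  v_{0} + v_{4} = v_{7}  so sig = [2:1]
  • {0,8}:  v_{0} + v_{8} = v_{5}  so sig = [2:1]
  • {1,5}:  v_{1} + v_{5} = v_{3}  so sig = [2:1]
  • {3,4}:  v_{3} + v_{4} = v_{1}  so sig = [2:1]
  • {3,6}:  v_{3} + v_{6} = v_{5}  so sig = [2:1]
  • {5,7}:  v_{5} + v_{7} = v_{0}  so sig = [2:1]
  • {0,1}:  v_{0} + v_{1} = v_{3} + v_{7}  so sig = [2:1,1]
  • {2,4}:  v_{2} + v_{4} = v_{3} + v_{7}  so sig = [2:1,1]
  • {2,6}:  v_{2} + v_{6} = v_{0} + v_{5}  so sig = [2:1,1]
  • {2,8}:  v_{2} + v_{8} = v_{3} + v_{5}  so sig = [2:1,1]
  • {1,2}:  v_{1} + v_{2} = 2·v_{3} + v_{7}  so sig = [2:1,2]

Signatures (|P|; sorted positive RHS coefficients), sorted:
{ [2:] ×3,  [2:1] ×7,  [2:1,1] ×4,  [2:1,2] }


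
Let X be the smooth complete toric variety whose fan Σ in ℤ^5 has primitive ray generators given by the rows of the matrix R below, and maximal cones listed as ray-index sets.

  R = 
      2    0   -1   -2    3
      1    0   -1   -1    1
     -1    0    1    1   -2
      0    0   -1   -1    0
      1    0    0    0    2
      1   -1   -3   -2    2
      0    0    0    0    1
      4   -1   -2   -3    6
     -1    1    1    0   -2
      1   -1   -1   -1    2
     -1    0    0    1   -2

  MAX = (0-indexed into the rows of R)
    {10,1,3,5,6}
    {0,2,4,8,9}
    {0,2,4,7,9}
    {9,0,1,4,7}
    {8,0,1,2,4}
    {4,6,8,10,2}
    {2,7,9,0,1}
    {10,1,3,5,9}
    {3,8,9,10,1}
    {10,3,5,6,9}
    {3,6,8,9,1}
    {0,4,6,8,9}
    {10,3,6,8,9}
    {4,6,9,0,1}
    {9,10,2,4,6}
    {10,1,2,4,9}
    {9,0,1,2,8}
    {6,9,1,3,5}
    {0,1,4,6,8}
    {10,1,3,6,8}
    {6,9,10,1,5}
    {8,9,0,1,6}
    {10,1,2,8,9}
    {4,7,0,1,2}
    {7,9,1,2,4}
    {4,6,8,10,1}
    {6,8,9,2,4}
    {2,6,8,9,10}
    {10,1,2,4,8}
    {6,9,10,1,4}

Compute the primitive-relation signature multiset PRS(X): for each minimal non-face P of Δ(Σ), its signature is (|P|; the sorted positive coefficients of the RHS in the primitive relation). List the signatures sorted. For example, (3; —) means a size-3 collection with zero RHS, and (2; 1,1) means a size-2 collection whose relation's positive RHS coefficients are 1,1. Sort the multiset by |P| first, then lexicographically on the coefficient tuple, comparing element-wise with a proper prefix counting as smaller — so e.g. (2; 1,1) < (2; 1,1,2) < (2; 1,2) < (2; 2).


The 20 primitive collections of Σ (r=11, n=5):

  P = {0,10}:  v_{0} + v_{10} = v_{1}  ⇒ sig = (2; 1)
  P = {3,4}:  v_{3} + v_{4} = v_{1} + v_{6}  ⇒ sig = (2; 1,1)
  P = {2,3}:  v_{2} + v_{3} = v_{8} + v_{9} + v_{10}  ⇒ sig = (2; 1,1,1)
  P = {2,5}:  v_{2} + v_{5} = v_{3} + v_{9} + v_{10}  ⇒ sig = (2; 1,1,1)
  P = {3,7}:  v_{3} + v_{7} = v_{0} + v_{1} + v_{9}  ⇒ sig = (2; 1,1,1)
  P = {6,7}:  v_{6} + v_{7} = v_{0} + v_{4} + v_{9}  ⇒ sig = (2; 1,1,1)
  P = {0,3}:  v_{0} + v_{3} = 2·v_{1} + v_{6} + v_{8} + v_{9}  ⇒ sig = (2; 1,1,1,2)
  P = {0,5}:  v_{0} + v_{5} = 2·v_{1} + v_{3} + v_{6} + v_{9}  ⇒ sig = (2; 1,1,1,2)
  P = {7,10}:  v_{7} + v_{10} = 2·v_{1} + v_{2} + v_{4} + v_{9}  ⇒ sig = (2; 1,1,1,2)
  P = {4,5}:  v_{4} + v_{5} = 2·v_{1} + 2·v_{6} + v_{9} + v_{10}  ⇒ sig = (2; 1,1,2,2)
  P = {7,8}:  v_{7} + v_{8} = 2·v_{0} + v_{2}  ⇒ sig = (2; 1,2)
  P = {5,7}:  v_{5} + v_{7} = 3·v_{1} + v_{6} + 2·v_{9}  ⇒ sig = (2; 1,2,3)
  P = {5,8}:  v_{5} + v_{8} = 2·v_{3}  ⇒ sig = (2; 2)
  P = {1,2,6}:  v_{1} + v_{2} + v_{6} = 0  ⇒ sig = (3; —)
  P = {0,2,6}:  v_{0} + v_{2} + v_{6} = v_{4} + v_{8} + v_{9}  ⇒ sig = (3; 1,1,1)
  P = {4,8,9,10}:  v_{4} + v_{8} + v_{9} + v_{10} = 0  ⇒ sig = (4; —)
  P = {1,4,8,9}:  v_{1} + v_{4} + v_{8} + v_{9} = v_{0}  ⇒ sig = (4; 1)
  P = {0,1,2,4,9}:  v_{0} + v_{1} + v_{2} + v_{4} + v_{9} = v_{7}  ⇒ sig = (5; 1)
  P = {1,3,6,9,10}:  v_{1} + v_{3} + v_{6} + v_{9} + v_{10} = v_{5}  ⇒ sig = (5; 1)
  P = {1,6,8,9,10}:  v_{1} + v_{6} + v_{8} + v_{9} + v_{10} = v_{3}  ⇒ sig = (5; 1)

Signatures (|P|; sorted positive RHS coefficients), sorted:
    |P|=2: 13 collections, coeffs (1), (1,1), (1,1,1), (1,1,1), (1,1,1), (1,1,1), (1,1,1,2), (1,1,1,2), (1,1,1,2), (1,1,2,2), (1,2), (1,2,3), (2)
    |P|=3: 2 collections, coeffs (), (1,1,1)
    |P|=4: 2 collections, coeffs (), (1)
    |P|=5: 3 collections, coeffs (1), (1), (1)


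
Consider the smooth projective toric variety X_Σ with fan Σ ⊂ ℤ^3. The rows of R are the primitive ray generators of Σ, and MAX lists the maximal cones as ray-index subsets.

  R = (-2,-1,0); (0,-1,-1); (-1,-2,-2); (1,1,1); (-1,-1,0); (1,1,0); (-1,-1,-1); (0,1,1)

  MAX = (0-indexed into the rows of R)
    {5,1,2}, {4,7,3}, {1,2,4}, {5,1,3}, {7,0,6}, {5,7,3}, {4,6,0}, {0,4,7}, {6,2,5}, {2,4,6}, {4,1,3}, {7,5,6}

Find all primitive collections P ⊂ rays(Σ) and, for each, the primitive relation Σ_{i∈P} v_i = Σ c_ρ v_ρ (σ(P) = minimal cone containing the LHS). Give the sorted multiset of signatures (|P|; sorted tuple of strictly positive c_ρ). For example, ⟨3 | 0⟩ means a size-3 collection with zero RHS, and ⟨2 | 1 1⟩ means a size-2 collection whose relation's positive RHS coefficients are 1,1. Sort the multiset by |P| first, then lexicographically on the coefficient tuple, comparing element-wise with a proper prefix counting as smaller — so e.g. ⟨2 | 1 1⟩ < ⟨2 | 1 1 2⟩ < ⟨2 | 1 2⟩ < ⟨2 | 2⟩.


The 11 primitive collections of Σ (r=8, n=3):

  • {1,7}:  v_{1} + v_{7} = 0  →  sig = ⟨2 | 0⟩
  • {3,6}:  v_{3} + v_{6} = 0  →  sig = ⟨2 | 0⟩
  • {4,5}:  v_{4} + v_{5} = 0  →  sig = ⟨2 | 0⟩
  • {1,6}:  v_{1} + v_{6} = v_{2}  →  sig = ⟨2 | 1⟩
  • {2,3}:  v_{2} + v_{3} = v_{1}  →  sig = ⟨2 | 1⟩
  • {2,7}:  v_{2} + v_{7} = v_{6}  →  sig = ⟨2 | 1⟩
  • {0,1}:  v_{0} + v_{1} = v_{4} + v_{6}  →  sig = ⟨2 | 1 1⟩
  • {0,3}:  v_{0} + v_{3} = v_{4} + v_{7}  →  sig = ⟨2 | 1 1⟩
  • {0,5}:  v_{0} + v_{5} = v_{6} + v_{7}  →  sig = ⟨2 | 1 1⟩
  • {0,2}:  v_{0} + v_{2} = v_{4} + 2·v_{6}  →  sig = ⟨2 | 1 2⟩
  • {4,6,7}:  v_{4} + v_{6} + v_{7} = v_{0}  →  sig = ⟨3 | 1⟩

Hence PRS(X_Σ) =
{ ⟨2 | 0⟩ ×3,  ⟨2 | 1⟩ ×3,  ⟨2 | 1 1⟩ ×3,  ⟨2 | 1 2⟩,  ⟨3 | 1⟩ }


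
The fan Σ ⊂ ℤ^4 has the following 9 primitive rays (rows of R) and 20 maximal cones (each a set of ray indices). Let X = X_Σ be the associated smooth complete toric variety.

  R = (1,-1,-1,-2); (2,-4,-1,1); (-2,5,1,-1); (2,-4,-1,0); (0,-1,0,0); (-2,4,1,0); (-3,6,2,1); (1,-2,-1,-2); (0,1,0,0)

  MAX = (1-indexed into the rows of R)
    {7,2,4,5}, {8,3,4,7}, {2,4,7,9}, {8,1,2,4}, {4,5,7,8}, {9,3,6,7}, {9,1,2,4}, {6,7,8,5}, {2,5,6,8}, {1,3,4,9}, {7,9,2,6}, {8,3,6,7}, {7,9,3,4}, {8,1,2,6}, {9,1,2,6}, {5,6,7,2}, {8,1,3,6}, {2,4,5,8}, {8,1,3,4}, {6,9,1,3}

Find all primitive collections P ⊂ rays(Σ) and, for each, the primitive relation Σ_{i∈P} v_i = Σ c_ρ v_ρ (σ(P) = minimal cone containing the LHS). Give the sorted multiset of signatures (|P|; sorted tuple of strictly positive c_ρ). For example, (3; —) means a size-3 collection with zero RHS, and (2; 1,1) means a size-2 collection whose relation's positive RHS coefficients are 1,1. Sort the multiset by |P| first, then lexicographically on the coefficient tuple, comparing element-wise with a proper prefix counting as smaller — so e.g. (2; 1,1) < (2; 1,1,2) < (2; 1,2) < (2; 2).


8 minimal non-faces of Δ(Σ) (on 9 rays):

  {4,6}:  v_{4} + v_{6} = 0 ; sig = (2; —)
  {5,9}:  v_{5} + v_{9} = 0 ; sig = (2; —)
  {1,5}:  v_{1} + v_{5} = v_{8} ; sig = (2; 1)
  {1,7}:  v_{1} + v_{7} = v_{3} ; sig = (2; 1)
  {2,3}:  v_{2} + v_{3} = v_{9} ; sig = (2; 1)
  {8,9}:  v_{8} + v_{9} = v_{1} ; sig = (2; 1)
  {3,5}:  v_{3} + v_{5} = v_{7} + v_{8} ; sig = (2; 1,1)
  {2,7,8}:  v_{2} + v_{7} + v_{8} = 0 ; sig = (3; —)

so the primitive-relation signature multiset is
{ (2; —) ×2,  (2; 1) ×4,  (2; 1,1),  (3; —) }


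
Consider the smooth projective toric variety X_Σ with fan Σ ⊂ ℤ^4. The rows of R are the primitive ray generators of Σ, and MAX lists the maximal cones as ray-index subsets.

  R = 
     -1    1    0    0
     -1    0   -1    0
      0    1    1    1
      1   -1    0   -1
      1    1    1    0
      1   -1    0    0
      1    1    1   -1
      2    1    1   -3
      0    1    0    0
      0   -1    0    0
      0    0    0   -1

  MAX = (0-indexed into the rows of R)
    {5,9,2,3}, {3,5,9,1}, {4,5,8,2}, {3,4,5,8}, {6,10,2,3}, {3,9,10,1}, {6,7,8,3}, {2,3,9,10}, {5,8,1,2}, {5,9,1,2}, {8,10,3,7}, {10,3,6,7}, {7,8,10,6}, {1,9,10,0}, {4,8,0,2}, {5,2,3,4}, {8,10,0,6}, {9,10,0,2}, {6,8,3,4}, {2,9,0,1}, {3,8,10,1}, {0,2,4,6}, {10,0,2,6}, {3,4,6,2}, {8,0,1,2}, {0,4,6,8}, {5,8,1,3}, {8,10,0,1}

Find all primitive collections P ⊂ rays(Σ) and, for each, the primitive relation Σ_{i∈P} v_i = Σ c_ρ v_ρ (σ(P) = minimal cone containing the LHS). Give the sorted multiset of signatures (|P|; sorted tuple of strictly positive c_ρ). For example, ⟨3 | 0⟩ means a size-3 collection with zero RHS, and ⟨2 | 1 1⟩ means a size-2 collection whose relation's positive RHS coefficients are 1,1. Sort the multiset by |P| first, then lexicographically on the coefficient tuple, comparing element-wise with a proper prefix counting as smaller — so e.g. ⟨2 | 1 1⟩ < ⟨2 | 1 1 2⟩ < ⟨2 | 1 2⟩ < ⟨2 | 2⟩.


Σ has 22 primitive collections:

  {0,5}:  v_{0} + v_{5} = 0  ⟹  sig = ⟨2 | 0⟩
  {8,9}:  v_{8} + v_{9} = 0  ⟹  sig = ⟨2 | 0⟩
  {0,3}:  v_{0} + v_{3} = v_{10}  ⟹  sig = ⟨2 | 1⟩
  {1,4}:  v_{1} + v_{4} = v_{8}  ⟹  sig = ⟨2 | 1⟩
  {4,10}:  v_{4} + v_{10} = v_{6}  ⟹  sig = ⟨2 | 1⟩
  {5,10}:  v_{5} + v_{10} = v_{3}  ⟹  sig = ⟨2 | 1⟩
  {1,6}:  v_{1} + v_{6} = v_{8} + v_{10}  ⟹  sig = ⟨2 | 1 1⟩
  {4,9}:  v_{4} + v_{9} = v_{2} + v_{3}  ⟹  sig = ⟨2 | 1 1⟩
  {5,6}:  v_{5} + v_{6} = v_{3} + v_{4}  ⟹  sig = ⟨2 | 1 1⟩
  {6,9}:  v_{6} + v_{9} = v_{2} + v_{3} + v_{10}  ⟹  sig = ⟨2 | 1 1 1⟩
  {7,9}:  v_{7} + v_{9} = v_{3} + v_{6} + v_{10}  ⟹  sig = ⟨2 | 1 1 1⟩
  {0,7}:  v_{0} + v_{7} = v_{6} + v_{8} + 2·v_{10}  ⟹  sig = ⟨2 | 1 1 2⟩
  {4,7}:  v_{4} + v_{7} = v_{3} + 2·v_{6} + v_{8}  ⟹  sig = ⟨2 | 1 1 2⟩
  {5,7}:  v_{5} + v_{7} = 2·v_{3} + v_{6} + v_{8}  ⟹  sig = ⟨2 | 1 1 2⟩
  {1,7}:  v_{1} + v_{7} = v_{3} + 2·v_{8} + 2·v_{10}  ⟹  sig = ⟨2 | 1 2 2⟩
  {2,7}:  v_{2} + v_{7} = 2·v_{6}  ⟹  sig = ⟨2 | 2⟩
  {1,2,3}:  v_{1} + v_{2} + v_{3} = 0  ⟹  sig = ⟨3 | 0⟩
  {1,2,10}:  v_{1} + v_{2} + v_{10} = v_{0}  ⟹  sig = ⟨3 | 1⟩
  {2,3,8}:  v_{2} + v_{3} + v_{8} = v_{4}  ⟹  sig = ⟨3 | 1⟩
  {2,8,10}:  v_{2} + v_{8} + v_{10} = v_{0} + v_{4}  ⟹  sig = ⟨3 | 1 1⟩
  {2,6,8}:  v_{2} + v_{6} + v_{8} = v_{0} + 2·v_{4}  ⟹  sig = ⟨3 | 1 2⟩
  {3,6,8,10}:  v_{3} + v_{6} + v_{8} + v_{10} = v_{7}  ⟹  sig = ⟨4 | 1⟩

Signatures (|P|; sorted positive RHS coefficients), sorted:
[⟨2 | 0⟩, ⟨2 | 0⟩, ⟨2 | 1⟩, ⟨2 | 1⟩, ⟨2 | 1⟩, ⟨2 | 1⟩, ⟨2 | 1 1⟩, ⟨2 | 1 1⟩, ⟨2 | 1 1⟩, ⟨2 | 1 1 1⟩, ⟨2 | 1 1 1⟩, ⟨2 | 1 1 2⟩, ⟨2 | 1 1 2⟩, ⟨2 | 1 1 2⟩, ⟨2 | 1 2 2⟩, ⟨2 | 2⟩, ⟨3 | 0⟩, ⟨3 | 1⟩, ⟨3 | 1⟩, ⟨3 | 1 1⟩, ⟨3 | 1 2⟩, ⟨4 | 1⟩]


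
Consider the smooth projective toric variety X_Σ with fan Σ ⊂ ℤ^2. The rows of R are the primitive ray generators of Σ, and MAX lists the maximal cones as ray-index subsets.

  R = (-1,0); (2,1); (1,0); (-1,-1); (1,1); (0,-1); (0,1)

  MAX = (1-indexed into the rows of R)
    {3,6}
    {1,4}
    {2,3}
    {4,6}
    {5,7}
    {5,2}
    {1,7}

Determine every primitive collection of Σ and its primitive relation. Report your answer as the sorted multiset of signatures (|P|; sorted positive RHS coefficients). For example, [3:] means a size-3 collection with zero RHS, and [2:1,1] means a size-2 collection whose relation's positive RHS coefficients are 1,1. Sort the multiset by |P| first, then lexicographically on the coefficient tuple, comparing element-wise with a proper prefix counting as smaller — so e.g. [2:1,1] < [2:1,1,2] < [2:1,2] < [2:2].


Σ has 14 primitive collections:

  P = {1,3}:  v_{1} + v_{3} = 0  ⇒ sig = [2:]
  P = {4,5}:  v_{4} + v_{5} = 0  ⇒ sig = [2:]
  P = {6,7}:  v_{6} + v_{7} = 0  ⇒ sig = [2:]
  P = {1,2}:  v_{1} + v_{2} = v_{5}  ⇒ sig = [2:1]
  P = {1,5}:  v_{1} + v_{5} = v_{7}  ⇒ sig = [2:1]
  P = {1,6}:  v_{1} + v_{6} = v_{4}  ⇒ sig = [2:1]
  P = {2,4}:  v_{2} + v_{4} = v_{3}  ⇒ sig = [2:1]
  P = {3,4}:  v_{3} + v_{4} = v_{6}  ⇒ sig = [2:1]
  P = {3,5}:  v_{3} + v_{5} = v_{2}  ⇒ sig = [2:1]
  P = {3,7}:  v_{3} + v_{7} = v_{5}  ⇒ sig = [2:1]
  P = {4,7}:  v_{4} + v_{7} = v_{1}  ⇒ sig = [2:1]
  P = {5,6}:  v_{5} + v_{6} = v_{3}  ⇒ sig = [2:1]
  P = {2,6}:  v_{2} + v_{6} = 2·v_{3}  ⇒ sig = [2:2]
  P = {2,7}:  v_{2} + v_{7} = 2·v_{5}  ⇒ sig = [2:2]

Hence PRS(X_Σ) =
[[2:], [2:], [2:], [2:1], [2:1], [2:1], [2:1], [2:1], [2:1], [2:1], [2:1], [2:1], [2:2], [2:2]]


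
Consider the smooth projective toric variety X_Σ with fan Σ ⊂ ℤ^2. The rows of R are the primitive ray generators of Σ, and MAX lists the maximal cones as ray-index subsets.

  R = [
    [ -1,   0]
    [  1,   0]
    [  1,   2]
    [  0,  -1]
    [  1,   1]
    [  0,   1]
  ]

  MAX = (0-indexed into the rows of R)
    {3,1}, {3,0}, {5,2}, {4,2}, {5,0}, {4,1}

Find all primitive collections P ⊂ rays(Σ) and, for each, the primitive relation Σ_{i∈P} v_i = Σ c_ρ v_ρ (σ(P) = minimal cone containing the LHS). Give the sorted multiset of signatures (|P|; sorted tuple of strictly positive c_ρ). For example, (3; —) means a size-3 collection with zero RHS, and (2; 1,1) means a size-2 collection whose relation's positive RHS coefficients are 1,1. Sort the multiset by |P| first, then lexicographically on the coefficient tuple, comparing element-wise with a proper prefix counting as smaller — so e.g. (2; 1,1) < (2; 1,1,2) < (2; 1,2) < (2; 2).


The 9 primitive collections of Σ (r=6, n=2):

  P={0,1}:  v_{0} + v_{1} = 0 ; sig = (2; —)
  P={3,5}:  v_{3} + v_{5} = 0 ; sig = (2; —)
  P={0,4}:  v_{0} + v_{4} = v_{5} ; sig = (2; 1)
  P={1,5}:  v_{1} + v_{5} = v_{4} ; sig = (2; 1)
  P={2,3}:  v_{2} + v_{3} = v_{4} ; sig = (2; 1)
  P={3,4}:  v_{3} + v_{4} = v_{1} ; sig = (2; 1)
  P={4,5}:  v_{4} + v_{5} = v_{2} ; sig = (2; 1)
  P={0,2}:  v_{0} + v_{2} = 2·v_{5} ; sig = (2; 2)
  P={1,2}:  v_{1} + v_{2} = 2·v_{4} ; sig = (2; 2)

Hence PRS(X_Σ) =
[(2; —), (2; —), (2; 1), (2; 1), (2; 1), (2; 1), (2; 1), (2; 2), (2; 2)]


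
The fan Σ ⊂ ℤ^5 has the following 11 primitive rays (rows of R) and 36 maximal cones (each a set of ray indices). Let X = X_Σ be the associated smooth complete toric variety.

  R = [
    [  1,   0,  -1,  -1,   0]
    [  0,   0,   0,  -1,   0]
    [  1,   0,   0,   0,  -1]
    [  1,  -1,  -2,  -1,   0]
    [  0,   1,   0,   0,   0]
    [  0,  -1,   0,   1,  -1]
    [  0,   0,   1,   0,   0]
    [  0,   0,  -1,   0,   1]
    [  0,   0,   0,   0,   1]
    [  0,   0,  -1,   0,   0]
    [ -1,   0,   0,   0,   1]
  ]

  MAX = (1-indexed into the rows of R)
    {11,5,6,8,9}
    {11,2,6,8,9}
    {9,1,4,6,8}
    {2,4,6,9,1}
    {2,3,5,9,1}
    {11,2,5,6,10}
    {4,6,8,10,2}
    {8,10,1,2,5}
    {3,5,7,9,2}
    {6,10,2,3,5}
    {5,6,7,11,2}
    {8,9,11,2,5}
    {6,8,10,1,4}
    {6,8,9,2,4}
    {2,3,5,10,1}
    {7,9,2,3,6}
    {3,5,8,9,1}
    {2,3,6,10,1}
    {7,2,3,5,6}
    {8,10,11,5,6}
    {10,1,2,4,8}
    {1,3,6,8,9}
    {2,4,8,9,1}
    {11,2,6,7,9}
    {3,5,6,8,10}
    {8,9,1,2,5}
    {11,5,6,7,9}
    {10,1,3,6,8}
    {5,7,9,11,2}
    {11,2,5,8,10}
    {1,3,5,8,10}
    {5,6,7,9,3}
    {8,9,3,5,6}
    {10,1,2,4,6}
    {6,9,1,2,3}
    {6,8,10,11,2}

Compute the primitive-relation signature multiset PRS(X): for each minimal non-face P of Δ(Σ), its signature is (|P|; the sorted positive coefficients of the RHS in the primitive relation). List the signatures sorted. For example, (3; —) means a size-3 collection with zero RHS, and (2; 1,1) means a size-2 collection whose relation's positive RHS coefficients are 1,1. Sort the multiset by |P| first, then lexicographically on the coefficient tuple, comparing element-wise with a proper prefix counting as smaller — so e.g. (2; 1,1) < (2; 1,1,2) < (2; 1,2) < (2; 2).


Minimal non-faces — 15 found among 11 rays, 36 max cones:

  • {3,11}:  v_{3} + v_{11} = 0 — sig = (2; —)
  • {7,10}:  v_{7} + v_{10} = 0 — sig = (2; —)
  • {7,8}:  v_{7} + v_{8} = v_{9} — sig = (2; 1)
  • {9,10}:  v_{9} + v_{10} = v_{8} — sig = (2; 1)
  • {1,11}:  v_{1} + v_{11} = v_{2} + v_{8} — sig = (2; 1,1)
  • {4,5}:  v_{4} + v_{5} = v_{1} + v_{10} — sig = (2; 1,1)
  • {1,7}:  v_{1} + v_{7} = v_{2} + v_{3} + v_{9} — sig = (2; 1,1,1)
  • {4,7}:  v_{4} + v_{7} = v_{1} + v_{2} + v_{6} + v_{9} — sig = (2; 1,1,1,1)
  • {3,4}:  v_{3} + v_{4} = 2·v_{1} + v_{6} — sig = (2; 1,2)
  • {4,11}:  v_{4} + v_{11} = 2·v_{2} + v_{6} + 2·v_{8} — sig = (2; 1,2,2)
  • {2,3,8}:  v_{2} + v_{3} + v_{8} = v_{1} — sig = (3; 1)
  • {1,5,6}:  v_{1} + v_{5} + v_{6} = v_{3} + v_{10} — sig = (3; 1,1)
  • {2,5,6,9}:  v_{2} + v_{5} + v_{6} + v_{9} = 0 — sig = (4; —)
  • {1,2,6,8}:  v_{1} + v_{2} + v_{6} + v_{8} = v_{4} — sig = (4; 1)
  • {2,5,6,8}:  v_{2} + v_{5} + v_{6} + v_{8} = v_{10} — sig = (4; 1)

Signatures (|P|; sorted positive RHS coefficients), sorted:
    (2; —)
    (2; —)
    (2; 1)
    (2; 1)
    (2; 1,1)
    (2; 1,1)
    (2; 1,1,1)
    (2; 1,1,1,1)
    (2; 1,2)
    (2; 1,2,2)
    (3; 1)
    (3; 1,1)
    (4; —)
    (4; 1)
    (4; 1)
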